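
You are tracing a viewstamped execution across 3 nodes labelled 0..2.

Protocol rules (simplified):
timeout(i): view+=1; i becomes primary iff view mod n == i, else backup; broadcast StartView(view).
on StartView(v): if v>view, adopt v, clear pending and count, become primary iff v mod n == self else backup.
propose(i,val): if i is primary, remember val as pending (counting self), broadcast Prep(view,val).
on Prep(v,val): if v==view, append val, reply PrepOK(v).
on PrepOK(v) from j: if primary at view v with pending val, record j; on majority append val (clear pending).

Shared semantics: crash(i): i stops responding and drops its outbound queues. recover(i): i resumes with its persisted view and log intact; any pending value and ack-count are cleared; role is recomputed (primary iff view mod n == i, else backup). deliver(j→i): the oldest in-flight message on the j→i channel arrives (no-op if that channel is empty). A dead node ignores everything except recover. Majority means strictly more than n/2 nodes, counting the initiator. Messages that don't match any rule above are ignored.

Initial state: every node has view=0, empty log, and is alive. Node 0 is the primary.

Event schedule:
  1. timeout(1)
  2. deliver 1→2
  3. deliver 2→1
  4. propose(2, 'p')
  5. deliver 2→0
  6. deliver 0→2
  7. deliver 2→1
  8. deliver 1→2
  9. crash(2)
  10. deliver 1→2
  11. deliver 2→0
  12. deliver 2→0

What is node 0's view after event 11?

1. timeout(1):  <1:prim v1 ->
2. deliver 1→2:  <2:back v1 ->
3. deliver 2→1:  nop
4. propose(2,'p'):  nop
5. deliver 2→0:  nop
6. deliver 0→2:  nop
7. deliver 2→1:  nop
8. deliver 1→2:  nop
9. crash(2):  <2:✗back v1 ->
10. deliver 1→2:  nop
11. deliver 2→0:  nop

0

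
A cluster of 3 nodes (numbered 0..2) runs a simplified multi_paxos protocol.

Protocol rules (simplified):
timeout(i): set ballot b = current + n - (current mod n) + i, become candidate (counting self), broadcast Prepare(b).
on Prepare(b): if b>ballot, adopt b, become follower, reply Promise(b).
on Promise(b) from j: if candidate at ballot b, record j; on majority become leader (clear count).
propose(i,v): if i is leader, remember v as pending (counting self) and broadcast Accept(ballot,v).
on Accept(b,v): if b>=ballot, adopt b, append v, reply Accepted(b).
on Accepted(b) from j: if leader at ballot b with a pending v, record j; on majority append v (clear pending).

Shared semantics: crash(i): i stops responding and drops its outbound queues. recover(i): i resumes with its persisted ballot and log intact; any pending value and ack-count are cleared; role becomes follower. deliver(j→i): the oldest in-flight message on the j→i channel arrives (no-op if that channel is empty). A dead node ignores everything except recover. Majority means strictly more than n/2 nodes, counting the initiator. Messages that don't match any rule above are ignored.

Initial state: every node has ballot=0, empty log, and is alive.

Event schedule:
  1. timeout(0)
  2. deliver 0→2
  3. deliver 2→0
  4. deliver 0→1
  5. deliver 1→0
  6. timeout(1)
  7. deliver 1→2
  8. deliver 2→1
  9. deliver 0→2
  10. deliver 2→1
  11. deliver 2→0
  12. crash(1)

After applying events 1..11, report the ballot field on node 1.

step 1 timeout(0): 0={cand,b=3,log=-}
step 2 deliver 0→2: 2={foll,b=3,log=-}
step 3 deliver 2→0: 0={lead,b=3,log=-}
step 4 deliver 0→1: 1={foll,b=3,log=-}
step 5 deliver 1→0: —
step 6 timeout(1): 1={cand,b=7,log=-}
step 7 deliver 1→2: 2={foll,b=7,log=-}
step 8 deliver 2→1: 1={lead,b=7,log=-}
step 9 deliver 0→2: —
step 10 deliver 2→1: —
step 11 deliver 2→0: —

7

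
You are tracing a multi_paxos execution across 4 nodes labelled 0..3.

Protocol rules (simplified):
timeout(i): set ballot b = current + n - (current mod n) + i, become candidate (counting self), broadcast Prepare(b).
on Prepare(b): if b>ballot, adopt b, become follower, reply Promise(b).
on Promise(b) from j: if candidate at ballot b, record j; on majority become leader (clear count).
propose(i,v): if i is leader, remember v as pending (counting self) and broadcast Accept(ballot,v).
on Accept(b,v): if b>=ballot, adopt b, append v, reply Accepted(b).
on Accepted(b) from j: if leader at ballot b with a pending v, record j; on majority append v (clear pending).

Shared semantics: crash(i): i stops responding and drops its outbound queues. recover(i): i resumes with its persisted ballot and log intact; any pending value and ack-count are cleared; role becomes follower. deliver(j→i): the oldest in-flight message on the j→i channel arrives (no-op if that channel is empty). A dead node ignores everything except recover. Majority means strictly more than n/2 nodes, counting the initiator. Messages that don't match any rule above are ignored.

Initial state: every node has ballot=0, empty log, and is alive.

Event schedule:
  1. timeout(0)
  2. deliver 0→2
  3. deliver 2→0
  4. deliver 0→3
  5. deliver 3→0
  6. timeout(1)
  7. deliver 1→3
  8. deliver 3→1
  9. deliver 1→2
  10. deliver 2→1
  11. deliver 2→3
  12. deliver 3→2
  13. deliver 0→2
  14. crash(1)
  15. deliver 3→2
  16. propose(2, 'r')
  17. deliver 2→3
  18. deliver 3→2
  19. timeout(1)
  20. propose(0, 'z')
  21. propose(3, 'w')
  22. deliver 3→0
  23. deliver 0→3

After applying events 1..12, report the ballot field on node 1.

[1] timeout(0) → N0(cand b4 [-])
[2] deliver 0→2 → N2(foll b4 [-])
[3] deliver 2→0 → ∅
[4] deliver 0→3 → N3(foll b4 [-])
[5] deliver 3→0 → N0(lead b4 [-])
[6] timeout(1) → N1(cand b5 [-])
[7] deliver 1→3 → N3(foll b5 [-])
[8] deliver 3→1 → ∅
[9] deliver 1→2 → N2(foll b5 [-])
[10] deliver 2→1 → N1(lead b5 [-])
[11] deliver 2→3 → ∅
[12] deliver 3→2 → ∅

5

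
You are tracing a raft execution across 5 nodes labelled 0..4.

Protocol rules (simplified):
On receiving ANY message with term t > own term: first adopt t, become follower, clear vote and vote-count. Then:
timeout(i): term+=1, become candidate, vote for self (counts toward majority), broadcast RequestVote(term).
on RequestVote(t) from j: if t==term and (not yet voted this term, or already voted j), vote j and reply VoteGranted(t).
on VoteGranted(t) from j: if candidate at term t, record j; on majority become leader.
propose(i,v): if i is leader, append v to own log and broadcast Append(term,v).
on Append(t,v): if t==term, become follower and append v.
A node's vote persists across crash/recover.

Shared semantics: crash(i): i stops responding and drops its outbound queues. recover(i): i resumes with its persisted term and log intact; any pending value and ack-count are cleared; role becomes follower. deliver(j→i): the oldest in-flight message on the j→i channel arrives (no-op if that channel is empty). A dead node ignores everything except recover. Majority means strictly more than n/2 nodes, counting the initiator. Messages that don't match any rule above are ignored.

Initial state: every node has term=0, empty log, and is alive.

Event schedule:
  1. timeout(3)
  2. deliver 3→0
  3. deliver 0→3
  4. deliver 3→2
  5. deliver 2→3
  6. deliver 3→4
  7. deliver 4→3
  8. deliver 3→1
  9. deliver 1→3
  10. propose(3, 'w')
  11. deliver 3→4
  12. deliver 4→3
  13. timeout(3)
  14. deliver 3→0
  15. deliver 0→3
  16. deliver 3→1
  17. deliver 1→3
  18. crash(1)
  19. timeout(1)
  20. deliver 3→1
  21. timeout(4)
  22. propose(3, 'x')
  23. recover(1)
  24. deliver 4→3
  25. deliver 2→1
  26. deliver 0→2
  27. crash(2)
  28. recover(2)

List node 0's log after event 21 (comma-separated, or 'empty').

w

e1 timeout(3): 3[cand,t=1,-]
e2 deliver 3→0: 0[foll,t=1,-]
e3 deliver 0→3: ·
e4 deliver 3→2: 2[foll,t=1,-]
e5 deliver 2→3: 3[lead,t=1,-]
e6 deliver 3→4: 4[foll,t=1,-]
e7 deliver 4→3: ·
e8 deliver 3→1: 1[foll,t=1,-]
e9 deliver 1→3: ·
e10 propose(3,'w'): 3[lead,t=1,w]
e11 deliver 3→4: 4[foll,t=1,w]
e12 deliver 4→3: ·
e13 timeout(3): 3[cand,t=2,w]
e14 deliver 3→0: 0[foll,t=1,w]
e15 deliver 0→3: ·
e16 deliver 3→1: 1[foll,t=1,w]
e17 deliver 1→3: ·
e18 crash(1): 1[✗foll,t=1,w]
e19 timeout(1): ·
e20 deliver 3→1: ·
e21 timeout(4): 4[cand,t=2,w]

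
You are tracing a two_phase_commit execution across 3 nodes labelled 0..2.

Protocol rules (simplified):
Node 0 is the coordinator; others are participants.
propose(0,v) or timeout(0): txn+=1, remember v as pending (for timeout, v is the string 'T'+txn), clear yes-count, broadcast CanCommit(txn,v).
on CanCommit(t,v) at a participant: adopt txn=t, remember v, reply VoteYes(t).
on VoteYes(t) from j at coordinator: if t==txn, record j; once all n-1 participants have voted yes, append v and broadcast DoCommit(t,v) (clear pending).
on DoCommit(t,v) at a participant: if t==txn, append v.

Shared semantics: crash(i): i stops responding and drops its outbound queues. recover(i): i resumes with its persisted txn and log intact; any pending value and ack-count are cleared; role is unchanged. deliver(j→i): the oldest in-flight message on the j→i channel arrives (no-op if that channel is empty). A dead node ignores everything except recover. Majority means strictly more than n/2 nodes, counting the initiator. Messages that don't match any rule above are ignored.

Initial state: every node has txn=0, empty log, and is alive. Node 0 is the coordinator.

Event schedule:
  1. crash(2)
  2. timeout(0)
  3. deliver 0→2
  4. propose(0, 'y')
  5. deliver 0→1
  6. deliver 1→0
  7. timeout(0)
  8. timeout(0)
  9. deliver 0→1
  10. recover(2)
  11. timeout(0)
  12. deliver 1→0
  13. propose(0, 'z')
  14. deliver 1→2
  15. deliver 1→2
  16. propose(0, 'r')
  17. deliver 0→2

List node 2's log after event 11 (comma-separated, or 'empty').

empty

after 1 — crash(2): n2:✗part/t0/[-]
after 2 — timeout(0): n0:coor/t1/[-]
after 3 — deliver 0→2: ·
after 4 — propose(0,'y'): n0:coor/t2/[-]
after 5 — deliver 0→1: n1:part/t1/[-]
after 6 — deliver 1→0: ·
after 7 — timeout(0): n0:coor/t3/[-]
after 8 — timeout(0): n0:coor/t4/[-]
after 9 — deliver 0→1: n1:part/t2/[-]
after 10 — recover(2): n2:part/t0/[-]
after 11 — timeout(0): n0:coor/t5/[-]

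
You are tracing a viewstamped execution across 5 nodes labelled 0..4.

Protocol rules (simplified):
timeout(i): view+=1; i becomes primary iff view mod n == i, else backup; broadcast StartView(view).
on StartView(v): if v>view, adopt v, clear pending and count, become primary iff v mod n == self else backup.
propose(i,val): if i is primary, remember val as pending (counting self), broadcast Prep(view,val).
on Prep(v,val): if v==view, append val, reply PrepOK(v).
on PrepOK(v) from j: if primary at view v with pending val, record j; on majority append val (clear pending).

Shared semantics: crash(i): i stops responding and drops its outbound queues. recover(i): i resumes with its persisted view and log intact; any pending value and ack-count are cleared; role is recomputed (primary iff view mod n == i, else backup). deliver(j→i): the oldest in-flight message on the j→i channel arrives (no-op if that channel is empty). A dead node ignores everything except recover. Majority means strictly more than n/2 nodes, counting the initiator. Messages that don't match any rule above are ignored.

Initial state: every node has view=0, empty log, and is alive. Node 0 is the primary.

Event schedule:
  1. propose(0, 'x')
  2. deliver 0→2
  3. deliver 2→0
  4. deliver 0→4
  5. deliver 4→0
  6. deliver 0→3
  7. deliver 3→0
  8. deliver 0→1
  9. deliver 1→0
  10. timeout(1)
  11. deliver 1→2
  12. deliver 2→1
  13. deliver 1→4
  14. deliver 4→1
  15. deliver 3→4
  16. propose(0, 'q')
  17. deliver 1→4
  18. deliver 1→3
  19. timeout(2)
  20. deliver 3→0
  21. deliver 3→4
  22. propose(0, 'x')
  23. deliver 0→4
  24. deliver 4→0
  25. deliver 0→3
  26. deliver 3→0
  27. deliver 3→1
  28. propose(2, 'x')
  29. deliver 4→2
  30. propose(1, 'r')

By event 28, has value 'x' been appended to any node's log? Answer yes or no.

yes

1. propose(0,'x'):  nop
2. deliver 0→2:  <2:back v0 x>
3. deliver 2→0:  nop
4. deliver 0→4:  <4:back v0 x>
5. deliver 4→0:  <0:prim v0 x>
6. deliver 0→3:  <3:back v0 x>
7. deliver 3→0:  nop
8. deliver 0→1:  <1:back v0 x>
9. deliver 1→0:  nop
10. timeout(1):  <1:prim v1 x>
11. deliver 1→2:  <2:back v1 x>
12. deliver 2→1:  nop
13. deliver 1→4:  <4:back v1 x>
14. deliver 4→1:  nop
15. deliver 3→4:  nop
16. propose(0,'q'):  nop
17. deliver 1→4:  nop
18. deliver 1→3:  <3:back v1 x>
19. timeout(2):  <2:prim v2 x>
20. deliver 3→0:  nop
21. deliver 3→4:  nop
22. propose(0,'x'):  nop
23. deliver 0→4:  nop
24. deliver 4→0:  nop
25. deliver 0→3:  nop
26. deliver 3→0:  nop
27. deliver 3→1:  nop
28. propose(2,'x'):  nop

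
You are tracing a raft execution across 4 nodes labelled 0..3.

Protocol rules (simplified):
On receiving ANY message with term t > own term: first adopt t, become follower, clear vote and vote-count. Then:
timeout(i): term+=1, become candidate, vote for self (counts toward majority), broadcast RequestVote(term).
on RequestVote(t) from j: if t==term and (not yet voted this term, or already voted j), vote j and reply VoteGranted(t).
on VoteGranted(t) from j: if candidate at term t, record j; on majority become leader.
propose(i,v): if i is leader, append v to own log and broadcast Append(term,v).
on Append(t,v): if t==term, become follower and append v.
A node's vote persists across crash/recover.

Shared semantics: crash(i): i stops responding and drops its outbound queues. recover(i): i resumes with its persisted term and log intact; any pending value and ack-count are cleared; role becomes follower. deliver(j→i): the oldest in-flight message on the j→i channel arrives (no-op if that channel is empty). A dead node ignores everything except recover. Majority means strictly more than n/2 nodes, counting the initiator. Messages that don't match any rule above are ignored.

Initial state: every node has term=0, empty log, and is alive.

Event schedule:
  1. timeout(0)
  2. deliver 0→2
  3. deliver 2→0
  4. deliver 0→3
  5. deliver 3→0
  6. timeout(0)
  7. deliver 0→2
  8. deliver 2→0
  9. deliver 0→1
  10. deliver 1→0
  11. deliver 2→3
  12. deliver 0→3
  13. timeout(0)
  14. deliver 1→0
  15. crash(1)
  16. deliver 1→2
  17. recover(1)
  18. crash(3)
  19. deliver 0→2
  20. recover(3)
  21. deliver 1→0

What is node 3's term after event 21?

e1 timeout(0): 0[cand,t=1,-]
e2 deliver 0→2: 2[foll,t=1,-]
e3 deliver 2→0: ·
e4 deliver 0→3: 3[foll,t=1,-]
e5 deliver 3→0: 0[lead,t=1,-]
e6 timeout(0): 0[cand,t=2,-]
e7 deliver 0→2: 2[foll,t=2,-]
e8 deliver 2→0: ·
e9 deliver 0→1: 1[foll,t=1,-]
e10 deliver 1→0: ·
e11 deliver 2→3: ·
e12 deliver 0→3: 3[foll,t=2,-]
e13 timeout(0): 0[cand,t=3,-]
e14 deliver 1→0: ·
e15 crash(1): 1[✗foll,t=1,-]
e16 deliver 1→2: ·
e17 recover(1): 1[foll,t=1,-]
e18 crash(3): 3[✗foll,t=2,-]
e19 deliver 0→2: 2[foll,t=3,-]
e20 recover(3): 3[foll,t=2,-]
e21 deliver 1→0: ·

2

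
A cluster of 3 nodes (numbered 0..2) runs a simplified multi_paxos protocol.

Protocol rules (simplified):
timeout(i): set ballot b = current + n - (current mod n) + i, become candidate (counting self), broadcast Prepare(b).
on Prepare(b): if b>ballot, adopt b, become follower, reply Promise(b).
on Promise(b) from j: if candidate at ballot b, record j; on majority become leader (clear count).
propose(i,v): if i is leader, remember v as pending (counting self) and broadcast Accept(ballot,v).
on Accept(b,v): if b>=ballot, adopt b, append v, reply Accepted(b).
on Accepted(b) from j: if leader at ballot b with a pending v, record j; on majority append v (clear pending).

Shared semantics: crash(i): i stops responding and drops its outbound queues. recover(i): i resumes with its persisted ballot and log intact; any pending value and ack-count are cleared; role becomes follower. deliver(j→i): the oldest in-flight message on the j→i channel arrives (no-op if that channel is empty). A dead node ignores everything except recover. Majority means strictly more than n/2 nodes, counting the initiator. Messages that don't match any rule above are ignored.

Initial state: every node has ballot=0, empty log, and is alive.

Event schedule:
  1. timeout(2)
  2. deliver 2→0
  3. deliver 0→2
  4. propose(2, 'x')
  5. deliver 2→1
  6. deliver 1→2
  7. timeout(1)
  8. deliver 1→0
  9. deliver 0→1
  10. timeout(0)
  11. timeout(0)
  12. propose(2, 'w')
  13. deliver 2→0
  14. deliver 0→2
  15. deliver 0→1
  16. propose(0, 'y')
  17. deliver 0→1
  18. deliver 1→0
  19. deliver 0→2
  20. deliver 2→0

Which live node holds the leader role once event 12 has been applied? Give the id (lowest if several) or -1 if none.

1

step 1 timeout(2): 2={cand,b=5,log=-}
step 2 deliver 2→0: 0={foll,b=5,log=-}
step 3 deliver 0→2: 2={lead,b=5,log=-}
step 4 propose(2,'x'): —
step 5 deliver 2→1: 1={foll,b=5,log=-}
step 6 deliver 1→2: —
step 7 timeout(1): 1={cand,b=7,log=-}
step 8 deliver 1→0: 0={foll,b=7,log=-}
step 9 deliver 0→1: 1={lead,b=7,log=-}
step 10 timeout(0): 0={cand,b=9,log=-}
step 11 timeout(0): 0={cand,b=12,log=-}
step 12 propose(2,'w'): —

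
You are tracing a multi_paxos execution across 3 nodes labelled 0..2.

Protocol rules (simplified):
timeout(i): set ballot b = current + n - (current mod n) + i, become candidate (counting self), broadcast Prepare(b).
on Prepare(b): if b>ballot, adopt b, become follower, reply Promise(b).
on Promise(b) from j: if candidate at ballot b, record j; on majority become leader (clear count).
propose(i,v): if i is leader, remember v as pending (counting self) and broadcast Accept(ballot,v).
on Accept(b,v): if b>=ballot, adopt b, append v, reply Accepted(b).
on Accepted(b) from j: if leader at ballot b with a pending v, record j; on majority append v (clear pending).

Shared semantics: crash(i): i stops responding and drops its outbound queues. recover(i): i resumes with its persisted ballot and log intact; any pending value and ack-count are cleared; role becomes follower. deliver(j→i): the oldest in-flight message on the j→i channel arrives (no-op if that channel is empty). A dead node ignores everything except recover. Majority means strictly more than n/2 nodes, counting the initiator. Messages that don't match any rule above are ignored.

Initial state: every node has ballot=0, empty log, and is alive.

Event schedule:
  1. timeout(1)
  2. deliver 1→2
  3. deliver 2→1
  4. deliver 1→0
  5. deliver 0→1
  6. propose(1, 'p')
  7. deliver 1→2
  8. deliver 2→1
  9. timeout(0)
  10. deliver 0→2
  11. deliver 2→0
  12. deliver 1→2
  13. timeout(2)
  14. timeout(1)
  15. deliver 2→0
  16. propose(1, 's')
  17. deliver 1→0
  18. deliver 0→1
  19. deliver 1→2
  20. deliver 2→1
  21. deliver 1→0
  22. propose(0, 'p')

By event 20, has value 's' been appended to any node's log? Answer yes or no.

no

e1 timeout(1): 1[cand,b=4,-]
e2 deliver 1→2: 2[foll,b=4,-]
e3 deliver 2→1: 1[lead,b=4,-]
e4 deliver 1→0: 0[foll,b=4,-]
e5 deliver 0→1: ·
e6 propose(1,'p'): ·
e7 deliver 1→2: 2[foll,b=4,p]
e8 deliver 2→1: 1[lead,b=4,p]
e9 timeout(0): 0[cand,b=6,-]
e10 deliver 0→2: 2[foll,b=6,p]
e11 deliver 2→0: 0[lead,b=6,-]
e12 deliver 1→2: ·
e13 timeout(2): 2[cand,b=11,p]
e14 timeout(1): 1[cand,b=7,p]
e15 deliver 2→0: 0[foll,b=11,-]
e16 propose(1,'s'): ·
e17 deliver 1→0: ·
e18 deliver 0→1: ·
e19 deliver 1→2: ·
e20 deliver 2→1: 1[foll,b=11,p]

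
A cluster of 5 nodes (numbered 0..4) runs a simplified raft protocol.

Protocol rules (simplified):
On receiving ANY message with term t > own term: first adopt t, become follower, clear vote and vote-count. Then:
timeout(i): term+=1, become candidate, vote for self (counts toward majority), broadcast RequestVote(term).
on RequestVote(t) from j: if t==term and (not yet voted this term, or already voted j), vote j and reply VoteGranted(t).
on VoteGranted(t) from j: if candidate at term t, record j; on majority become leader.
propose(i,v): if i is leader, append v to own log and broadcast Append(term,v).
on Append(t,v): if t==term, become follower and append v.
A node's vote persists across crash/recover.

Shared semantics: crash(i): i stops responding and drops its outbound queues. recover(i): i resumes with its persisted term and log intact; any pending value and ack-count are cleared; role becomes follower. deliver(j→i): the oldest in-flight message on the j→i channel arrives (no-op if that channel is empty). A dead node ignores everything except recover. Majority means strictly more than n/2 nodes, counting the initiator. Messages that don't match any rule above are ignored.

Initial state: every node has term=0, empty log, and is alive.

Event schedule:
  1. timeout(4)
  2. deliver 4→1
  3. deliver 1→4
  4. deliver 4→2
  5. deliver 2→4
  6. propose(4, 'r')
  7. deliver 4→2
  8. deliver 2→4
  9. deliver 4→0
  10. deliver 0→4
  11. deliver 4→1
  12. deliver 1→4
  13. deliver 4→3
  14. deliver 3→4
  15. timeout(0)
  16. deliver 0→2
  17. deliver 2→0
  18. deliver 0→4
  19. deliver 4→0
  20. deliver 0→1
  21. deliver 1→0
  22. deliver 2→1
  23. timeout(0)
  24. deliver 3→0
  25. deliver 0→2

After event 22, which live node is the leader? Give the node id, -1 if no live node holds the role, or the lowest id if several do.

e1 timeout(4): 4[cand,t=1,-]
e2 deliver 4→1: 1[foll,t=1,-]
e3 deliver 1→4: ·
e4 deliver 4→2: 2[foll,t=1,-]
e5 deliver 2→4: 4[lead,t=1,-]
e6 propose(4,'r'): 4[lead,t=1,r]
e7 deliver 4→2: 2[foll,t=1,r]
e8 deliver 2→4: ·
e9 deliver 4→0: 0[foll,t=1,-]
e10 deliver 0→4: ·
e11 deliver 4→1: 1[foll,t=1,r]
e12 deliver 1→4: ·
e13 deliver 4→3: 3[foll,t=1,-]
e14 deliver 3→4: ·
e15 timeout(0): 0[cand,t=2,-]
e16 deliver 0→2: 2[foll,t=2,r]
e17 deliver 2→0: ·
e18 deliver 0→4: 4[foll,t=2,r]
e19 deliver 4→0: ·
e20 deliver 0→1: 1[foll,t=2,r]
e21 deliver 1→0: 0[lead,t=2,-]
e22 deliver 2→1: ·

0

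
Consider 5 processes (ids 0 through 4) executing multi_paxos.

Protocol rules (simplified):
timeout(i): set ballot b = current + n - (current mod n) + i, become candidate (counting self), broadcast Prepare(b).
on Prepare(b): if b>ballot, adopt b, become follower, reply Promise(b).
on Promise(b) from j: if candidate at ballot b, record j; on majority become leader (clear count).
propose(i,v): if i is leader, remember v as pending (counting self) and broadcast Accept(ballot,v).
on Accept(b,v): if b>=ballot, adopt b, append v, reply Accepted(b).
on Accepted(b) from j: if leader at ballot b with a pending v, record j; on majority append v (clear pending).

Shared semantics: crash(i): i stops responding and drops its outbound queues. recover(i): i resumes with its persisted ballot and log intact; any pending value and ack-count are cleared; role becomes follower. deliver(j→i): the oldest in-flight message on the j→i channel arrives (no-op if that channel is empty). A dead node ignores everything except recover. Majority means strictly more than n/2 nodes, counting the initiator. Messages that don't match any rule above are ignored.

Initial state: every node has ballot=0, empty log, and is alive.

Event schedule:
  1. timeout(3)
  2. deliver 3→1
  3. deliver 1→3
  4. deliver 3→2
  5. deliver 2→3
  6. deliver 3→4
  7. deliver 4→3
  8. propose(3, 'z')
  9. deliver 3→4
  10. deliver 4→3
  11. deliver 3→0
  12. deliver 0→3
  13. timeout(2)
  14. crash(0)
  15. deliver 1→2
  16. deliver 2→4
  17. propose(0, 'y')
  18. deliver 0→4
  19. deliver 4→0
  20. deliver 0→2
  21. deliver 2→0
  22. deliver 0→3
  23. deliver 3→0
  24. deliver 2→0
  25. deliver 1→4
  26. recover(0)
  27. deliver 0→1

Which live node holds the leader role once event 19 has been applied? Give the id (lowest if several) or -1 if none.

3

1. timeout(3):  <3:cand b8 ->
2. deliver 3→1:  <1:foll b8 ->
3. deliver 1→3:  nop
4. deliver 3→2:  <2:foll b8 ->
5. deliver 2→3:  <3:lead b8 ->
6. deliver 3→4:  <4:foll b8 ->
7. deliver 4→3:  nop
8. propose(3,'z'):  nop
9. deliver 3→4:  <4:foll b8 z>
10. deliver 4→3:  nop
11. deliver 3→0:  <0:foll b8 ->
12. deliver 0→3:  nop
13. timeout(2):  <2:cand b12 ->
14. crash(0):  <0:✗foll b8 ->
15. deliver 1→2:  nop
16. deliver 2→4:  <4:foll b12 z>
17. propose(0,'y'):  nop
18. deliver 0→4:  nop
19. deliver 4→0:  nop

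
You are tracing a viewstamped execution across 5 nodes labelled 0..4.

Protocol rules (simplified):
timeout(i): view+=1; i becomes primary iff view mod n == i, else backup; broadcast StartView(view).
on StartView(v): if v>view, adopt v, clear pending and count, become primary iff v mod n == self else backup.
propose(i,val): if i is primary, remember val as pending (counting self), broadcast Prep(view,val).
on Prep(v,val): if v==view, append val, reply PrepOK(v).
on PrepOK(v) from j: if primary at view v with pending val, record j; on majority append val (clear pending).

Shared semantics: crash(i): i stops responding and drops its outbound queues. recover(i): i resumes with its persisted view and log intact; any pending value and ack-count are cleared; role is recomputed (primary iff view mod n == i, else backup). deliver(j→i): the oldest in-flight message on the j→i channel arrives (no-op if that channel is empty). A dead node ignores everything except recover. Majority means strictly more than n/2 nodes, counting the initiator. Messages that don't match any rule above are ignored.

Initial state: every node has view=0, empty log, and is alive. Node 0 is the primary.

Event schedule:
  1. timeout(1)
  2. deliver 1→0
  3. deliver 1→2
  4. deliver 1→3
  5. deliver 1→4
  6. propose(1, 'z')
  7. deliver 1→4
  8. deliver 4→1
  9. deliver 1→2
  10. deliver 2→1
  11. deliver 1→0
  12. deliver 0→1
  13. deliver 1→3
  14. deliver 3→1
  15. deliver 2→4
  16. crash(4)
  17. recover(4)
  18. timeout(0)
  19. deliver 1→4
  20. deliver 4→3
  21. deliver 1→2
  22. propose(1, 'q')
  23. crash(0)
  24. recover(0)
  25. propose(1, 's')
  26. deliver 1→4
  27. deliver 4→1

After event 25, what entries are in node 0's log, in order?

z

e1 timeout(1): 1[prim,v=1,-]
e2 deliver 1→0: 0[back,v=1,-]
e3 deliver 1→2: 2[back,v=1,-]
e4 deliver 1→3: 3[back,v=1,-]
e5 deliver 1→4: 4[back,v=1,-]
e6 propose(1,'z'): ·
e7 deliver 1→4: 4[back,v=1,z]
e8 deliver 4→1: ·
e9 deliver 1→2: 2[back,v=1,z]
e10 deliver 2→1: 1[prim,v=1,z]
e11 deliver 1→0: 0[back,v=1,z]
e12 deliver 0→1: ·
e13 deliver 1→3: 3[back,v=1,z]
e14 deliver 3→1: ·
e15 deliver 2→4: ·
e16 crash(4): 4[✗back,v=1,z]
e17 recover(4): 4[back,v=1,z]
e18 timeout(0): 0[back,v=2,z]
e19 deliver 1→4: ·
e20 deliver 4→3: ·
e21 deliver 1→2: ·
e22 propose(1,'q'): ·
e23 crash(0): 0[✗back,v=2,z]
e24 recover(0): 0[back,v=2,z]
e25 propose(1,'s'): ·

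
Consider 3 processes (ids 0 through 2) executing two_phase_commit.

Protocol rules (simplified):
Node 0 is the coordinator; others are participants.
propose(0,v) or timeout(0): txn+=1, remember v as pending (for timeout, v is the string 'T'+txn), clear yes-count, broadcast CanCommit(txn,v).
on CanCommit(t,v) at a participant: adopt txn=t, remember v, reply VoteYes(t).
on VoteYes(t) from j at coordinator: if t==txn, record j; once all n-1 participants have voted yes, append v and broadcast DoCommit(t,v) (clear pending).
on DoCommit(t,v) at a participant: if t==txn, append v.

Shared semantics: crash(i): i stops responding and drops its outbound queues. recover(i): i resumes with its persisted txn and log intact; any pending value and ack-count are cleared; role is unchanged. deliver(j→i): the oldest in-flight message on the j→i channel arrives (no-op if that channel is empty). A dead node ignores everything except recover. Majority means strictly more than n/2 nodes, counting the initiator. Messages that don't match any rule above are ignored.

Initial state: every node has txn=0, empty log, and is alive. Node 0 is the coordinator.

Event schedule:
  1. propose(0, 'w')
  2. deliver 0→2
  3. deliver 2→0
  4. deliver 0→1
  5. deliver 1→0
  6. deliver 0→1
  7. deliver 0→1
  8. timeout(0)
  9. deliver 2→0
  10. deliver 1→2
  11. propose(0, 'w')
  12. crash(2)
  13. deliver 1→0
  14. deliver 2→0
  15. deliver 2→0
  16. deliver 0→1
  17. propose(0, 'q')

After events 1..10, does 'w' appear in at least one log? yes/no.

yes

[1] propose(0,'w') → N0(coor t1 [-])
[2] deliver 0→2 → N2(part t1 [-])
[3] deliver 2→0 → ∅
[4] deliver 0→1 → N1(part t1 [-])
[5] deliver 1→0 → N0(coor t1 [w])
[6] deliver 0→1 → N1(part t1 [w])
[7] deliver 0→1 → ∅
[8] timeout(0) → N0(coor t2 [w])
[9] deliver 2→0 → ∅
[10] deliver 1→2 → ∅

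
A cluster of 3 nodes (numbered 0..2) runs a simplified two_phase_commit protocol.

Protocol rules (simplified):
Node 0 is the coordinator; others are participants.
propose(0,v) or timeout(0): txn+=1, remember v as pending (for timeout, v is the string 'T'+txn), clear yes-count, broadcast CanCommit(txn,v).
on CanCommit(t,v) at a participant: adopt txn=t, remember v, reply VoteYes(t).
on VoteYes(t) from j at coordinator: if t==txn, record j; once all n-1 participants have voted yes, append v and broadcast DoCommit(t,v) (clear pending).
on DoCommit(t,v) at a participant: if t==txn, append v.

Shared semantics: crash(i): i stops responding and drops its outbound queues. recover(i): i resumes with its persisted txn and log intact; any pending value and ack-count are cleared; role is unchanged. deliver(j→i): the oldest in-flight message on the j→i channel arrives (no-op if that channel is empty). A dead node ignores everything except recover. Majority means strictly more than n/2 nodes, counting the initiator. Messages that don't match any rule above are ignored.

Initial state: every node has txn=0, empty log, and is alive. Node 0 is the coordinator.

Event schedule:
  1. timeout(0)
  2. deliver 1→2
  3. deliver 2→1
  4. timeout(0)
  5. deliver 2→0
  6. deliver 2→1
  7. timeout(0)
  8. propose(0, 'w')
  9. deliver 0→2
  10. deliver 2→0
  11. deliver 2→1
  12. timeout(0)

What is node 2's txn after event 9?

1

step 1 timeout(0): 0={coor,t=1,log=-}
step 2 deliver 1→2: —
step 3 deliver 2→1: —
step 4 timeout(0): 0={coor,t=2,log=-}
step 5 deliver 2→0: —
step 6 deliver 2→1: —
step 7 timeout(0): 0={coor,t=3,log=-}
step 8 propose(0,'w'): 0={coor,t=4,log=-}
step 9 deliver 0→2: 2={part,t=1,log=-}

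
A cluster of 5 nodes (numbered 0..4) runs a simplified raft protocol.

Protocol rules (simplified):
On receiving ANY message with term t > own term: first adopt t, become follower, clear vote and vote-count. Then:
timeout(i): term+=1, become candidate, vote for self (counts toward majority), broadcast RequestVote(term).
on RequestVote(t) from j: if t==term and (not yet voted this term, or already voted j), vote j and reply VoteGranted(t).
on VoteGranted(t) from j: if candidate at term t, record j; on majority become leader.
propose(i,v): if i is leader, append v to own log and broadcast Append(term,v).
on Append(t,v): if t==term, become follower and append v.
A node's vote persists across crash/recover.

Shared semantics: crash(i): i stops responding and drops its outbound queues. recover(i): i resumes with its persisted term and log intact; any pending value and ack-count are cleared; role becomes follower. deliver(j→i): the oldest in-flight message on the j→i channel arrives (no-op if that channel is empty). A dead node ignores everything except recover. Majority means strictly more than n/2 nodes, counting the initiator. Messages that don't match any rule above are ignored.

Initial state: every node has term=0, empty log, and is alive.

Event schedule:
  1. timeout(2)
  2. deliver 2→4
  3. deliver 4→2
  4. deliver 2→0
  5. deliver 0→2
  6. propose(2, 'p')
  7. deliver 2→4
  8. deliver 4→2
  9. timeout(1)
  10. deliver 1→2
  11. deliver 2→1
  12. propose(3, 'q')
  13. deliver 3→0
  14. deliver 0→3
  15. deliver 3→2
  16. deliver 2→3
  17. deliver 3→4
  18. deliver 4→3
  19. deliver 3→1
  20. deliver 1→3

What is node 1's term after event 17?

step 1 timeout(2): 2={cand,t=1,log=-}
step 2 deliver 2→4: 4={foll,t=1,log=-}
step 3 deliver 4→2: —
step 4 deliver 2→0: 0={foll,t=1,log=-}
step 5 deliver 0→2: 2={lead,t=1,log=-}
step 6 propose(2,'p'): 2={lead,t=1,log=p}
step 7 deliver 2→4: 4={foll,t=1,log=p}
step 8 deliver 4→2: —
step 9 timeout(1): 1={cand,t=1,log=-}
step 10 deliver 1→2: —
step 11 deliver 2→1: —
step 12 propose(3,'q'): —
step 13 deliver 3→0: —
step 14 deliver 0→3: —
step 15 deliver 3→2: —
step 16 deliver 2→3: 3={foll,t=1,log=-}
step 17 deliver 3→4: —

1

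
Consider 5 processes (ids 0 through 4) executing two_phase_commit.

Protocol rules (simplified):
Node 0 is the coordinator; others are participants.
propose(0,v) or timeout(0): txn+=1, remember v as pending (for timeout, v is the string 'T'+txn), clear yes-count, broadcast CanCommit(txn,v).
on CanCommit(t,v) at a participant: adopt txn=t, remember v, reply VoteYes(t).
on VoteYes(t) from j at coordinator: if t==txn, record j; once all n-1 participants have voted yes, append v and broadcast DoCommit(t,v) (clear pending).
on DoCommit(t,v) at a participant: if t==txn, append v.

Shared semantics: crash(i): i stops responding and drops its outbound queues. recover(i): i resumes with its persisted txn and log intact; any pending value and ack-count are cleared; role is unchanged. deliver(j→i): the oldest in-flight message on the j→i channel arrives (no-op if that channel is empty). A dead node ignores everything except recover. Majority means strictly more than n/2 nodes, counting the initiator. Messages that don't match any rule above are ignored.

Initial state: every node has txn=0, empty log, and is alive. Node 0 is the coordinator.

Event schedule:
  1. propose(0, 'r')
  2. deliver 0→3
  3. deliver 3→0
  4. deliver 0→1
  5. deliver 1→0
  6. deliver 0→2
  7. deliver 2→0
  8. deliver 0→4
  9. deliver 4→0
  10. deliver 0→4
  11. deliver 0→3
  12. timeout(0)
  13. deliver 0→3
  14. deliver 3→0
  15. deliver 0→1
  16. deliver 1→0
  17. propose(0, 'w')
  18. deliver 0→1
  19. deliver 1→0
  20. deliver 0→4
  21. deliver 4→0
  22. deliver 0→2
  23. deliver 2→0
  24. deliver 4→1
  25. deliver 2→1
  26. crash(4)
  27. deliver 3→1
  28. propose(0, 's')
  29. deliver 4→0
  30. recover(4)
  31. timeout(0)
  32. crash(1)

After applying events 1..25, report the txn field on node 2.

1

[1] propose(0,'r') → N0(coor t1 [-])
[2] deliver 0→3 → N3(part t1 [-])
[3] deliver 3→0 → ∅
[4] deliver 0→1 → N1(part t1 [-])
[5] deliver 1→0 → ∅
[6] deliver 0→2 → N2(part t1 [-])
[7] deliver 2→0 → ∅
[8] deliver 0→4 → N4(part t1 [-])
[9] deliver 4→0 → N0(coor t1 [r])
[10] deliver 0→4 → N4(part t1 [r])
[11] deliver 0→3 → N3(part t1 [r])
[12] timeout(0) → N0(coor t2 [r])
[13] deliver 0→3 → N3(part t2 [r])
[14] deliver 3→0 → ∅
[15] deliver 0→1 → N1(part t1 [r])
[16] deliver 1→0 → ∅
[17] propose(0,'w') → N0(coor t3 [r])
[18] deliver 0→1 → N1(part t2 [r])
[19] deliver 1→0 → ∅
[20] deliver 0→4 → N4(part t2 [r])
[21] deliver 4→0 → ∅
[22] deliver 0→2 → N2(part t1 [r])
[23] deliver 2→0 → ∅
[24] deliver 4→1 → ∅
[25] deliver 2→1 → ∅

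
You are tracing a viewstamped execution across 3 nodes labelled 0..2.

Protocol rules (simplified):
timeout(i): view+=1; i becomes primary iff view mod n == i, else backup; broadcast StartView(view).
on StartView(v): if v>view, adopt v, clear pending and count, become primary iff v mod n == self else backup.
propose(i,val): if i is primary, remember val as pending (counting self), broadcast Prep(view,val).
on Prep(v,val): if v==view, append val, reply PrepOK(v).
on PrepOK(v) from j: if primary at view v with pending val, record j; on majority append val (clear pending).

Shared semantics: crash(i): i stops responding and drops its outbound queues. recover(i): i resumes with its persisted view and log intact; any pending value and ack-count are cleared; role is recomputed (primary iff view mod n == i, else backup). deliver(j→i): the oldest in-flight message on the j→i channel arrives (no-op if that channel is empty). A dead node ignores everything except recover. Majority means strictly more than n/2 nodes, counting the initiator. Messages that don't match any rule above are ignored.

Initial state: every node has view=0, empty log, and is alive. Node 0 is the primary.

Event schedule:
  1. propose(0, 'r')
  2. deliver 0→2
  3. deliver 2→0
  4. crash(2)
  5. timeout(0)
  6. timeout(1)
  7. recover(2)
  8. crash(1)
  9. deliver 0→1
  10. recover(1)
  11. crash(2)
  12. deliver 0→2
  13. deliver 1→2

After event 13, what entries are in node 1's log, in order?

empty

[1] propose(0,'r') → ∅
[2] deliver 0→2 → N2(back v0 [r])
[3] deliver 2→0 → N0(prim v0 [r])
[4] crash(2) → N2(✗back v0 [r])
[5] timeout(0) → N0(back v1 [r])
[6] timeout(1) → N1(prim v1 [-])
[7] recover(2) → N2(back v0 [r])
[8] crash(1) → N1(✗prim v1 [-])
[9] deliver 0→1 → ∅
[10] recover(1) → N1(prim v1 [-])
[11] crash(2) → N2(✗back v0 [r])
[12] deliver 0→2 → ∅
[13] deliver 1→2 → ∅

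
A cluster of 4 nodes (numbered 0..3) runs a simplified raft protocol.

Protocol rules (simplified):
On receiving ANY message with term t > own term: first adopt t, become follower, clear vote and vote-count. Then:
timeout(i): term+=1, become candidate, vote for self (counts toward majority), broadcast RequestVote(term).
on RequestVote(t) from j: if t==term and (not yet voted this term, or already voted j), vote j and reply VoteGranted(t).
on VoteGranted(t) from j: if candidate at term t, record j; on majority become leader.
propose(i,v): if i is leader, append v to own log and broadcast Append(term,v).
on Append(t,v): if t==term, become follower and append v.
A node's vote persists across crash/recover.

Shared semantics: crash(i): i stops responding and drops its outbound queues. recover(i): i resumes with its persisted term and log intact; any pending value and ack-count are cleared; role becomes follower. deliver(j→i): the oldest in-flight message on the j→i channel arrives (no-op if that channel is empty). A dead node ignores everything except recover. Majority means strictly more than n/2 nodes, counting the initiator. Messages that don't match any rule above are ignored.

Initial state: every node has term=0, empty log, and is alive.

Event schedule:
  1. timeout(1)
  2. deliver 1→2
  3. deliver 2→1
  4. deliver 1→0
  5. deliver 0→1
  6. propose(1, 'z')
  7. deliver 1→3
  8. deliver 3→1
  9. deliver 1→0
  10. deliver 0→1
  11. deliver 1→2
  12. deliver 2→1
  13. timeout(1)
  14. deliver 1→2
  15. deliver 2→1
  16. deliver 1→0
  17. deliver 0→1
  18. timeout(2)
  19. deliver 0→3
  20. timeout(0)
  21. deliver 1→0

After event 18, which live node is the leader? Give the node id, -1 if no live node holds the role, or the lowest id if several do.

after 1 — timeout(1): n1:cand/t1/[-]
after 2 — deliver 1→2: n2:foll/t1/[-]
after 3 — deliver 2→1: ·
after 4 — deliver 1→0: n0:foll/t1/[-]
after 5 — deliver 0→1: n1:lead/t1/[-]
after 6 — propose(1,'z'): n1:lead/t1/[z]
after 7 — deliver 1→3: n3:foll/t1/[-]
after 8 — deliver 3→1: ·
after 9 — deliver 1→0: n0:foll/t1/[z]
after 10 — deliver 0→1: ·
after 11 — deliver 1→2: n2:foll/t1/[z]
after 12 — deliver 2→1: ·
after 13 — timeout(1): n1:cand/t2/[z]
after 14 — deliver 1→2: n2:foll/t2/[z]
after 15 — deliver 2→1: ·
after 16 — deliver 1→0: n0:foll/t2/[z]
after 17 — deliver 0→1: n1:lead/t2/[z]
after 18 — timeout(2): n2:cand/t3/[z]

1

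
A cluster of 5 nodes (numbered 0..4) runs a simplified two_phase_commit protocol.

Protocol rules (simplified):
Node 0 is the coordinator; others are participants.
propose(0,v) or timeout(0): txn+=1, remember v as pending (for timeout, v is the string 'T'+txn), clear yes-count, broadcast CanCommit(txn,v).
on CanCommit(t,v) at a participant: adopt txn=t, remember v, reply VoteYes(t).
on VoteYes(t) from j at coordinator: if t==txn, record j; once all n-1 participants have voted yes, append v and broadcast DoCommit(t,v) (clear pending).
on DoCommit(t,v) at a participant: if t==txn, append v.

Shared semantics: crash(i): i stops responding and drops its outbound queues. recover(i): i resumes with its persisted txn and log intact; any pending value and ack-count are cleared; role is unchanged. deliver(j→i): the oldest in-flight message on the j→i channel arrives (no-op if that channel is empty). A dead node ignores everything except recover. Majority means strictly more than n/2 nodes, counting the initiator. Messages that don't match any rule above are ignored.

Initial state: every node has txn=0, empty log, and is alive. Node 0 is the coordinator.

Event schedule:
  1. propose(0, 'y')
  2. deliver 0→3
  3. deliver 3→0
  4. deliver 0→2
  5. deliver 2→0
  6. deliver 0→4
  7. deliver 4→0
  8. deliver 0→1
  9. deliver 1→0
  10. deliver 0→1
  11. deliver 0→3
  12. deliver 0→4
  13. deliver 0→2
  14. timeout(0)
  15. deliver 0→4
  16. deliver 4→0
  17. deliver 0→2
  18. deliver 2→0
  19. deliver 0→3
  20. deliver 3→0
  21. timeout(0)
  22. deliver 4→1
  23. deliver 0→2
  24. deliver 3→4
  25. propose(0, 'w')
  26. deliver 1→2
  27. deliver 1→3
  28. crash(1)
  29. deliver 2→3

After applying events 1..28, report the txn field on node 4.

[1] propose(0,'y') → N0(coor t1 [-])
[2] deliver 0→3 → N3(part t1 [-])
[3] deliver 3→0 → ∅
[4] deliver 0→2 → N2(part t1 [-])
[5] deliver 2→0 → ∅
[6] deliver 0→4 → N4(part t1 [-])
[7] deliver 4→0 → ∅
[8] deliver 0→1 → N1(part t1 [-])
[9] deliver 1→0 → N0(coor t1 [y])
[10] deliver 0→1 → N1(part t1 [y])
[11] deliver 0→3 → N3(part t1 [y])
[12] deliver 0→4 → N4(part t1 [y])
[13] deliver 0→2 → N2(part t1 [y])
[14] timeout(0) → N0(coor t2 [y])
[15] deliver 0→4 → N4(part t2 [y])
[16] deliver 4→0 → ∅
[17] deliver 0→2 → N2(part t2 [y])
[18] deliver 2→0 → ∅
[19] deliver 0→3 → N3(part t2 [y])
[20] deliver 3→0 → ∅
[21] timeout(0) → N0(coor t3 [y])
[22] deliver 4→1 → ∅
[23] deliver 0→2 → N2(part t3 [y])
[24] deliver 3→4 → ∅
[25] propose(0,'w') → N0(coor t4 [y])
[26] deliver 1→2 → ∅
[27] deliver 1→3 → ∅
[28] crash(1) → N1(✗part t1 [y])

2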